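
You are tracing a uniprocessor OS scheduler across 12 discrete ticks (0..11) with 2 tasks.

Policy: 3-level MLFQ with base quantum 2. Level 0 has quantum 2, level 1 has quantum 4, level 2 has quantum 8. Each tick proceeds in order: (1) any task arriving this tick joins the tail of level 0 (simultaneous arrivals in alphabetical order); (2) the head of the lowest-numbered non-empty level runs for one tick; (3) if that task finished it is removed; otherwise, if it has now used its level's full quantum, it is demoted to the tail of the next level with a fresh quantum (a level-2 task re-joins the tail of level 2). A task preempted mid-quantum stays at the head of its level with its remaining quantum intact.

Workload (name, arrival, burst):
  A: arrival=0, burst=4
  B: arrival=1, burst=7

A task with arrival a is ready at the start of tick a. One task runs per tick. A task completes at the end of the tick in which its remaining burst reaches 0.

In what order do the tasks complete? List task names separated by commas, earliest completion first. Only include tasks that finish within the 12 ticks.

completion order = A, B

t=0: L0/L1/L2 = A/-/- → run A
t=1: L0/L1/L2 = AB/-/- → run A
t=2: L0/L1/L2 = B/A/- → run B
t=3: L0/L1/L2 = B/A/- → run B
t=4: L0/L1/L2 = -/AB/- → run A
t=5: L0/L1/L2 = -/AB/- → run A
t=6: L0/L1/L2 = -/B/- → run B
t=7: L0/L1/L2 = -/B/- → run B
t=8: L0/L1/L2 = -/B/- → run B
t=9: L0/L1/L2 = -/B/- → run B
t=10: L0/L1/L2 = -/-/B → run B
t=11: (idle)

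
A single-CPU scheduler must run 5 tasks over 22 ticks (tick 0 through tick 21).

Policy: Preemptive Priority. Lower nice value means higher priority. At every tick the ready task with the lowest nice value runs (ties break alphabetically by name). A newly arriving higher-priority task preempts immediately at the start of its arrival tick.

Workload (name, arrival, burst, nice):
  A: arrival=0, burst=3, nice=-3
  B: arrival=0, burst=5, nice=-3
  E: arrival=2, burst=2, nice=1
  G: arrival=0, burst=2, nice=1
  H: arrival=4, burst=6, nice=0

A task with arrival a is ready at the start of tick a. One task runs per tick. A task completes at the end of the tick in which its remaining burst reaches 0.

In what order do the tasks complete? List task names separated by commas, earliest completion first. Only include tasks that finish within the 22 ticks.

completion order = A, B, H, E, G

t=0: ready={A,B,G} → run A
t=1: ready={A,B,G} → run A
t=2: ready={A,B,E,G} → run A
t=3: ready={B,E,G} → run B
t=4: ready={B,E,G,H} → run B
t=5: ready={B,E,G,H} → run B
t=6: ready={B,E,G,H} → run B
t=7: ready={B,E,G,H} → run B
t=8: ready={E,G,H} → run H
t=9: ready={E,G,H} → run H
t=10: ready={E,G,H} → run H
t=11: ready={E,G,H} → run H
t=12: ready={E,G,H} → run H
t=13: ready={E,G,H} → run H
t=14: ready={E,G} → run E
t=15: ready={E,G} → run E
t=16: ready={G} → run G
t=17: ready={G} → run G
t=18: (idle)
t=19: (idle)
t=20: (idle)
t=21: (idle)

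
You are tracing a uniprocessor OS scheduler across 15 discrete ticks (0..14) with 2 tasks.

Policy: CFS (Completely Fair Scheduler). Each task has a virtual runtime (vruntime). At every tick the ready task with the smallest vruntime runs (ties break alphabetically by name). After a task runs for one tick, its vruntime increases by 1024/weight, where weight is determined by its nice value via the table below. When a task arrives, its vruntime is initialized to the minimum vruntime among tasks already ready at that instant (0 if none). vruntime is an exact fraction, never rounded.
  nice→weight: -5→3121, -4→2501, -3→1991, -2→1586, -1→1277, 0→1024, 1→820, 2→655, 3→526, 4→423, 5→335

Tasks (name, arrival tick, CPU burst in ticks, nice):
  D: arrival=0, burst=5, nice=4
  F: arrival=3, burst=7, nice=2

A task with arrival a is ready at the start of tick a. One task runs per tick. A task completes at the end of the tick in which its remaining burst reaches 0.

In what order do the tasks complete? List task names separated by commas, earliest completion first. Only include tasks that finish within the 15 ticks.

t=0: vr[D=0] → run D
t=1: vr[D=1024/423] → run D
t=2: vr[D=2048/423] → run D
t=3: vr[D=1024/141 F=1024/141] → run D
t=4: vr[D=4096/423 F=1024/141] → run F
t=5: vr[D=4096/423 F=815104/92355] → run F
t=6: vr[D=4096/423 F=959488/92355] → run D
t=7: vr[F=959488/92355] → run F
t=8: vr[F=1103872/92355] → run F
t=9: vr[F=1248256/92355] → run F
t=10: vr[F=278528/18471] → run F
t=11: vr[F=1537024/92355] → run F
t=12: (idle)
t=13: (idle)
t=14: (idle)

completion order = D, F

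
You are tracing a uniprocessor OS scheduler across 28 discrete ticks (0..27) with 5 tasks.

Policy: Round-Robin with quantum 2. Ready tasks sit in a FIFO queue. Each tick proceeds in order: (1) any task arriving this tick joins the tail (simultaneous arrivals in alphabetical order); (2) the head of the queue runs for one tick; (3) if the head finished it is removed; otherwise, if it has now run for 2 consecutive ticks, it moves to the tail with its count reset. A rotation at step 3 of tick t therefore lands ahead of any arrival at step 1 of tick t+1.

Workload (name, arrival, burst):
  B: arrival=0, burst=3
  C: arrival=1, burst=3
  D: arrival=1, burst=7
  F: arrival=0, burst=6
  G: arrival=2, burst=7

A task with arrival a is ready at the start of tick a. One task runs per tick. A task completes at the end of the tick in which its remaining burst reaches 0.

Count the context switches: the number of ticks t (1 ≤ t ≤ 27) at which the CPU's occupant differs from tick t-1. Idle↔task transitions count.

context switches = 15

t=0: queue=[B,F] q_used=0 → run B
t=1: queue=[B,F,C,D] q_used=1 → run B
t=2: queue=[F,C,D,B,G] q_used=0 → run F
t=3: queue=[F,C,D,B,G] q_used=1 → run F
t=4: queue=[C,D,B,G,F] q_used=0 → run C
t=5: queue=[C,D,B,G,F] q_used=1 → run C
t=6: queue=[D,B,G,F,C] q_used=0 → run D
t=7: queue=[D,B,G,F,C] q_used=1 → run D
t=8: queue=[B,G,F,C,D] q_used=0 → run B
t=9: queue=[G,F,C,D] q_used=0 → run G
t=10: queue=[G,F,C,D] q_used=1 → run G
t=11: queue=[F,C,D,G] q_used=0 → run F
t=12: queue=[F,C,D,G] q_used=1 → run F
t=13: queue=[C,D,G,F] q_used=0 → run C
t=14: queue=[D,G,F] q_used=0 → run D
t=15: queue=[D,G,F] q_used=1 → run D
t=16: queue=[G,F,D] q_used=0 → run G
t=17: queue=[G,F,D] q_used=1 → run G
t=18: queue=[F,D,G] q_used=0 → run F
t=19: queue=[F,D,G] q_used=1 → run F
t=20: queue=[D,G] q_used=0 → run D
t=21: queue=[D,G] q_used=1 → run D
t=22: queue=[G,D] q_used=0 → run G
t=23: queue=[G,D] q_used=1 → run G
t=24: queue=[D,G] q_used=0 → run D
t=25: queue=[G] q_used=0 → run G
t=26: (idle)
t=27: (idle)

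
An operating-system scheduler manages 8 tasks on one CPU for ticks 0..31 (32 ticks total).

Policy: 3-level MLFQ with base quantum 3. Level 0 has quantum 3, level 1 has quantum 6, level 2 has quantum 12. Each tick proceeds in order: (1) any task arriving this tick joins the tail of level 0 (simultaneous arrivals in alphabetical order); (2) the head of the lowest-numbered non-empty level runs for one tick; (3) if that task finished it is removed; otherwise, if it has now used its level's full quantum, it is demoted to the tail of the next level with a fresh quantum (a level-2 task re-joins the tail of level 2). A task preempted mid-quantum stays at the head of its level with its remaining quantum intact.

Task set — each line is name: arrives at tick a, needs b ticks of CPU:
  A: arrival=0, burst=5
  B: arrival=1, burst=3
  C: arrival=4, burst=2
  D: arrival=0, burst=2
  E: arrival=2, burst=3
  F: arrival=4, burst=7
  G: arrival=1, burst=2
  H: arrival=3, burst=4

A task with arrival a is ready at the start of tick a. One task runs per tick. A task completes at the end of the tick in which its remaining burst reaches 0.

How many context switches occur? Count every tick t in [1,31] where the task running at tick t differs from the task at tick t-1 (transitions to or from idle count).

t=0: L0/L1/L2 = AD/-/- → run A
t=1: L0/L1/L2 = ADBG/-/- → run A
t=2: L0/L1/L2 = ADBGE/-/- → run A
t=3: L0/L1/L2 = DBGEH/A/- → run D
t=4: L0/L1/L2 = DBGEHCF/A/- → run D
t=5: L0/L1/L2 = BGEHCF/A/- → run B
t=6: L0/L1/L2 = BGEHCF/A/- → run B
t=7: L0/L1/L2 = BGEHCF/A/- → run B
t=8: L0/L1/L2 = GEHCF/A/- → run G
t=9: L0/L1/L2 = GEHCF/A/- → run G
t=10: L0/L1/L2 = EHCF/A/- → run E
t=11: L0/L1/L2 = EHCF/A/- → run E
t=12: L0/L1/L2 = EHCF/A/- → run E
t=13: L0/L1/L2 = HCF/A/- → run H
t=14: L0/L1/L2 = HCF/A/- → run H
t=15: L0/L1/L2 = HCF/A/- → run H
t=16: L0/L1/L2 = CF/AH/- → run C
t=17: L0/L1/L2 = CF/AH/- → run C
t=18: L0/L1/L2 = F/AH/- → run F
t=19: L0/L1/L2 = F/AH/- → run F
t=20: L0/L1/L2 = F/AH/- → run F
t=21: L0/L1/L2 = -/AHF/- → run A
t=22: L0/L1/L2 = -/AHF/- → run A
t=23: L0/L1/L2 = -/HF/- → run H
t=24: L0/L1/L2 = -/F/- → run F
t=25: L0/L1/L2 = -/F/- → run F
t=26: L0/L1/L2 = -/F/- → run F
t=27: L0/L1/L2 = -/F/- → run F
t=28: (idle)
t=29: (idle)
t=30: (idle)
t=31: (idle)

context switches = 11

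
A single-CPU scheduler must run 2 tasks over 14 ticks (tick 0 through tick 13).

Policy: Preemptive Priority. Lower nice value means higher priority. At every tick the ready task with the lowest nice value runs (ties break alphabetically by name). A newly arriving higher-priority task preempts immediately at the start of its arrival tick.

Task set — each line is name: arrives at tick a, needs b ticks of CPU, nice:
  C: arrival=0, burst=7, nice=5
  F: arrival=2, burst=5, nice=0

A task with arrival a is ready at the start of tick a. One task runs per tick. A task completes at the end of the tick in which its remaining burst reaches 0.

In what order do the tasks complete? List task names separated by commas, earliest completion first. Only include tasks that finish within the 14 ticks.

completion order = F, C

t=0: ready={C} → run C
t=1: ready={C} → run C
t=2: ready={C,F} → run F
t=3: ready={C,F} → run F
t=4: ready={C,F} → run F
t=5: ready={C,F} → run F
t=6: ready={C,F} → run F
t=7: ready={C} → run C
t=8: ready={C} → run C
t=9: ready={C} → run C
t=10: ready={C} → run C
t=11: ready={C} → run C
t=12: (idle)
t=13: (idle)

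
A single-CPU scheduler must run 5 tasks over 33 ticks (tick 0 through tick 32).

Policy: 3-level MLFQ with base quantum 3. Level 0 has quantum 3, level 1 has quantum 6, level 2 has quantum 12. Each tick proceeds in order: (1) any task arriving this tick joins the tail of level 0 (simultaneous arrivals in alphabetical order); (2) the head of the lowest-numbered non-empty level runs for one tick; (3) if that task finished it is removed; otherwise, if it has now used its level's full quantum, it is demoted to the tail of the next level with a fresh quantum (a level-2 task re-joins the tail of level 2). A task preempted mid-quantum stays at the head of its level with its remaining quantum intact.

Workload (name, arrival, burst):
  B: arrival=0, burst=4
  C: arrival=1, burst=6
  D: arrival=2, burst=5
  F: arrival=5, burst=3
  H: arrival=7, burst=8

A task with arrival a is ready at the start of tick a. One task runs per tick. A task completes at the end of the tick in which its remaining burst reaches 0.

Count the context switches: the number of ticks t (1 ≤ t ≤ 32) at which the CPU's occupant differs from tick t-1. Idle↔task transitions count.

t=0: L0/L1/L2 = B/-/- → run B
t=1: L0/L1/L2 = BC/-/- → run B
t=2: L0/L1/L2 = BCD/-/- → run B
t=3: L0/L1/L2 = CD/B/- → run C
t=4: L0/L1/L2 = CD/B/- → run C
t=5: L0/L1/L2 = CDF/B/- → run C
t=6: L0/L1/L2 = DF/BC/- → run D
t=7: L0/L1/L2 = DFH/BC/- → run D
t=8: L0/L1/L2 = DFH/BC/- → run D
t=9: L0/L1/L2 = FH/BCD/- → run F
t=10: L0/L1/L2 = FH/BCD/- → run F
t=11: L0/L1/L2 = FH/BCD/- → run F
t=12: L0/L1/L2 = H/BCD/- → run H
t=13: L0/L1/L2 = H/BCD/- → run H
t=14: L0/L1/L2 = H/BCD/- → run H
t=15: L0/L1/L2 = -/BCDH/- → run B
t=16: L0/L1/L2 = -/CDH/- → run C
t=17: L0/L1/L2 = -/CDH/- → run C
t=18: L0/L1/L2 = -/CDH/- → run C
t=19: L0/L1/L2 = -/DH/- → run D
t=20: L0/L1/L2 = -/DH/- → run D
t=21: L0/L1/L2 = -/H/- → run H
t=22: L0/L1/L2 = -/H/- → run H
t=23: L0/L1/L2 = -/H/- → run H
t=24: L0/L1/L2 = -/H/- → run H
t=25: L0/L1/L2 = -/H/- → run H
t=26: (idle)
t=27: (idle)
t=28: (idle)
t=29: (idle)
t=30: (idle)
t=31: (idle)
t=32: (idle)

context switches = 9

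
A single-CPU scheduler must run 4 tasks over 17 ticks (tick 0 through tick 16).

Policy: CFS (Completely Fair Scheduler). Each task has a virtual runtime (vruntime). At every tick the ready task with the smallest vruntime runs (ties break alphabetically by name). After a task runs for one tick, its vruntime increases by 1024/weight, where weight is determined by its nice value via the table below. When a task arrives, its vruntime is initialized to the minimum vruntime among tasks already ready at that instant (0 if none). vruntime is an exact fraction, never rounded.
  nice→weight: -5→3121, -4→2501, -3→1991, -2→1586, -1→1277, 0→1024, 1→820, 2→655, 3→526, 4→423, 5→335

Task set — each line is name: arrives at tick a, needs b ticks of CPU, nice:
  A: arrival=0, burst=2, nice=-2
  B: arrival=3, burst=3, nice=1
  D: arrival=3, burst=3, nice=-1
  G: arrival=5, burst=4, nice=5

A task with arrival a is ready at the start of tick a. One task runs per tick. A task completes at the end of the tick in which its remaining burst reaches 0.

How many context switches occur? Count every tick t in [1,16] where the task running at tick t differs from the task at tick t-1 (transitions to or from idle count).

context switches = 9

t=0: vr[A=0] → run A
t=1: vr[A=512/793] → run A
t=2: (idle)
t=3: vr[B=0 D=0] → run B
t=4: vr[B=256/205 D=0] → run D
t=5: vr[B=256/205 D=1024/1277 G=1024/1277] → run D
t=6: vr[B=256/205 D=2048/1277 G=1024/1277] → run G
t=7: vr[B=256/205 D=2048/1277 G=1650688/427795] → run B
t=8: vr[B=512/205 D=2048/1277 G=1650688/427795] → run D
t=9: vr[B=512/205 G=1650688/427795] → run B
t=10: vr[G=1650688/427795] → run G
t=11: vr[G=2958336/427795] → run G
t=12: vr[G=4265984/427795] → run G
t=13: (idle)
t=14: (idle)
t=15: (idle)
t=16: (idle)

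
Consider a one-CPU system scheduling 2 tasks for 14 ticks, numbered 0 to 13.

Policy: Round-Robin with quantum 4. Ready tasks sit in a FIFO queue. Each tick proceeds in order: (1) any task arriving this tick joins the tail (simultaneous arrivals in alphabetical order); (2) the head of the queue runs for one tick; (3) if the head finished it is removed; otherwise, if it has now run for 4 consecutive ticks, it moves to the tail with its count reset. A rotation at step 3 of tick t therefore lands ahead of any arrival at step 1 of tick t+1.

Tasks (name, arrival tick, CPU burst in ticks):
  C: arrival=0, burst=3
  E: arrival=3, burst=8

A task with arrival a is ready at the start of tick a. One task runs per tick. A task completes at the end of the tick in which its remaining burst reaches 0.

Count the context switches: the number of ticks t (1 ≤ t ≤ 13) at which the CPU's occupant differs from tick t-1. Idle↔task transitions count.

context switches = 2

t=0: queue=[C] q_used=0 → run C
t=1: queue=[C] q_used=1 → run C
t=2: queue=[C] q_used=2 → run C
t=3: queue=[E] q_used=0 → run E
t=4: queue=[E] q_used=1 → run E
t=5: queue=[E] q_used=2 → run E
t=6: queue=[E] q_used=3 → run E
t=7: queue=[E] q_used=0 → run E
t=8: queue=[E] q_used=1 → run E
t=9: queue=[E] q_used=2 → run E
t=10: queue=[E] q_used=3 → run E
t=11: (idle)
t=12: (idle)
t=13: (idle)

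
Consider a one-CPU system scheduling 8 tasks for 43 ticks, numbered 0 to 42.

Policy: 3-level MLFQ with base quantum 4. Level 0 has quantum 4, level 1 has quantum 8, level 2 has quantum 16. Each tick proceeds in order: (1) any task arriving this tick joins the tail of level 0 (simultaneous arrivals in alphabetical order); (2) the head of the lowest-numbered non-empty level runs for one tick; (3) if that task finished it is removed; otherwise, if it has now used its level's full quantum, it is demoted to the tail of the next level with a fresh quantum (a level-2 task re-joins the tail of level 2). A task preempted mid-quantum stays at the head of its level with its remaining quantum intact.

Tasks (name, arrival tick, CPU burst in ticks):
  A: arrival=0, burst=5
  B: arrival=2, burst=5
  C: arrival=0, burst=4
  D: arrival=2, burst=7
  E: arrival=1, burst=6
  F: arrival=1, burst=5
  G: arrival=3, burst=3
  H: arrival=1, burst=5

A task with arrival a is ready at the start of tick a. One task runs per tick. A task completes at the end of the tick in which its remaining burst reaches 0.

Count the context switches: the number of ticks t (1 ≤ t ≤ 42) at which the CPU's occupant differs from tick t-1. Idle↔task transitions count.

context switches = 14

t=0: L0/L1/L2 = AC/-/- → run A
t=1: L0/L1/L2 = ACEFH/-/- → run A
t=2: L0/L1/L2 = ACEFHBD/-/- → run A
t=3: L0/L1/L2 = ACEFHBDG/-/- → run A
t=4: L0/L1/L2 = CEFHBDG/A/- → run C
t=5: L0/L1/L2 = CEFHBDG/A/- → run C
t=6: L0/L1/L2 = CEFHBDG/A/- → run C
t=7: L0/L1/L2 = CEFHBDG/A/- → run C
t=8: L0/L1/L2 = EFHBDG/A/- → run E
t=9: L0/L1/L2 = EFHBDG/A/- → run E
t=10: L0/L1/L2 = EFHBDG/A/- → run E
t=11: L0/L1/L2 = EFHBDG/A/- → run E
t=12: L0/L1/L2 = FHBDG/AE/- → run F
t=13: L0/L1/L2 = FHBDG/AE/- → run F
t=14: L0/L1/L2 = FHBDG/AE/- → run F
t=15: L0/L1/L2 = FHBDG/AE/- → run F
t=16: L0/L1/L2 = HBDG/AEF/- → run H
t=17: L0/L1/L2 = HBDG/AEF/- → run H
t=18: L0/L1/L2 = HBDG/AEF/- → run H
t=19: L0/L1/L2 = HBDG/AEF/- → run H
t=20: L0/L1/L2 = BDG/AEFH/- → run B
t=21: L0/L1/L2 = BDG/AEFH/- → run B
t=22: L0/L1/L2 = BDG/AEFH/- → run B
t=23: L0/L1/L2 = BDG/AEFH/- → run B
t=24: L0/L1/L2 = DG/AEFHB/- → run D
t=25: L0/L1/L2 = DG/AEFHB/- → run D
t=26: L0/L1/L2 = DG/AEFHB/- → run D
t=27: L0/L1/L2 = DG/AEFHB/- → run D
t=28: L0/L1/L2 = G/AEFHBD/- → run G
t=29: L0/L1/L2 = G/AEFHBD/- → run G
t=30: L0/L1/L2 = G/AEFHBD/- → run G
t=31: L0/L1/L2 = -/AEFHBD/- → run A
t=32: L0/L1/L2 = -/EFHBD/- → run E
t=33: L0/L1/L2 = -/EFHBD/- → run E
t=34: L0/L1/L2 = -/FHBD/- → run F
t=35: L0/L1/L2 = -/HBD/- → run H
t=36: L0/L1/L2 = -/BD/- → run B
t=37: L0/L1/L2 = -/D/- → run D
t=38: L0/L1/L2 = -/D/- → run D
t=39: L0/L1/L2 = -/D/- → run D
t=40: (idle)
t=41: (idle)
t=42: (idle)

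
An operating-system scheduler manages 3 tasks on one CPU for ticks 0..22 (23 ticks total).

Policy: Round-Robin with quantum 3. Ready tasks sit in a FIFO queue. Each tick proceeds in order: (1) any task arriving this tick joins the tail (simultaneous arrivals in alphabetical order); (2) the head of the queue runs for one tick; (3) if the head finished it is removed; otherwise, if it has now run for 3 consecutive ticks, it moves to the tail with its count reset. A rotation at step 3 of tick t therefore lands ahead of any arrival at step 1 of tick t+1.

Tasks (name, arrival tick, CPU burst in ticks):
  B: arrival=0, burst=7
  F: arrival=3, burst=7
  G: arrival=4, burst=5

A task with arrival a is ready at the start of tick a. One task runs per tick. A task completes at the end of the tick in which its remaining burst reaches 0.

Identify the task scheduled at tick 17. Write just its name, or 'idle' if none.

running at tick 17 = G

t=0: queue=[B] q_used=0 → run B
t=1: queue=[B] q_used=1 → run B
t=2: queue=[B] q_used=2 → run B
t=3: queue=[B,F] q_used=0 → run B
t=4: queue=[B,F,G] q_used=1 → run B
t=5: queue=[B,F,G] q_used=2 → run B
t=6: queue=[F,G,B] q_used=0 → run F
t=7: queue=[F,G,B] q_used=1 → run F
t=8: queue=[F,G,B] q_used=2 → run F
t=9: queue=[G,B,F] q_used=0 → run G
t=10: queue=[G,B,F] q_used=1 → run G
t=11: queue=[G,B,F] q_used=2 → run G
t=12: queue=[B,F,G] q_used=0 → run B
t=13: queue=[F,G] q_used=0 → run F
t=14: queue=[F,G] q_used=1 → run F
t=15: queue=[F,G] q_used=2 → run F
t=16: queue=[G,F] q_used=0 → run G
t=17: queue=[G,F] q_used=1 → run G
t=18: queue=[F] q_used=0 → run F
t=19: (idle)
t=20: (idle)
t=21: (idle)
t=22: (idle)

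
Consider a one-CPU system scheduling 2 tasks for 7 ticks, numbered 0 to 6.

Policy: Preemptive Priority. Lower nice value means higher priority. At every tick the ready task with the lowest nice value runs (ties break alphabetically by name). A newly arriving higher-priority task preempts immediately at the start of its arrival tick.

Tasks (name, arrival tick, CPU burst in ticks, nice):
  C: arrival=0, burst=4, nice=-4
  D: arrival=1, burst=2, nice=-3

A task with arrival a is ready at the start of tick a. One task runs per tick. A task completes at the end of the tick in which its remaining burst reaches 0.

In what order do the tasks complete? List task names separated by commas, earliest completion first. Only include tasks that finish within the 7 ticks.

t=0: ready={C} → run C
t=1: ready={C,D} → run C
t=2: ready={C,D} → run C
t=3: ready={C,D} → run C
t=4: ready={D} → run D
t=5: ready={D} → run D
t=6: (idle)

completion order = C, D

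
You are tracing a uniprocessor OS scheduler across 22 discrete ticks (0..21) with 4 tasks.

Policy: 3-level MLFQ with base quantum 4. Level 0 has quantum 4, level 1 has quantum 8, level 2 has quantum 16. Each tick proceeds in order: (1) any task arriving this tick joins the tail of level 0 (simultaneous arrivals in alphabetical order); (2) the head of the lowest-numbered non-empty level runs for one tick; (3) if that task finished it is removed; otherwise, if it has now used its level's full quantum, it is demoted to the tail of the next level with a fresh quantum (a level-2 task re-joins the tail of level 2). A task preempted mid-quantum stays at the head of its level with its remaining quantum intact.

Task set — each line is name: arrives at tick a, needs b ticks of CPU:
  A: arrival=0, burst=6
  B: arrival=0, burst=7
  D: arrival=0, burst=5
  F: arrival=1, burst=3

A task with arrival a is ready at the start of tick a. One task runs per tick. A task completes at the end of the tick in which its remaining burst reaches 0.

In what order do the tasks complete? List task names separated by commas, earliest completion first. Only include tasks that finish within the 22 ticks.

t=0: L0/L1/L2 = ABD/-/- → run A
t=1: L0/L1/L2 = ABDF/-/- → run A
t=2: L0/L1/L2 = ABDF/-/- → run A
t=3: L0/L1/L2 = ABDF/-/- → run A
t=4: L0/L1/L2 = BDF/A/- → run B
t=5: L0/L1/L2 = BDF/A/- → run B
t=6: L0/L1/L2 = BDF/A/- → run B
t=7: L0/L1/L2 = BDF/A/- → run B
t=8: L0/L1/L2 = DF/AB/- → run D
t=9: L0/L1/L2 = DF/AB/- → run D
t=10: L0/L1/L2 = DF/AB/- → run D
t=11: L0/L1/L2 = DF/AB/- → run D
t=12: L0/L1/L2 = F/ABD/- → run F
t=13: L0/L1/L2 = F/ABD/- → run F
t=14: L0/L1/L2 = F/ABD/- → run F
t=15: L0/L1/L2 = -/ABD/- → run A
t=16: L0/L1/L2 = -/ABD/- → run A
t=17: L0/L1/L2 = -/BD/- → run B
t=18: L0/L1/L2 = -/BD/- → run B
t=19: L0/L1/L2 = -/BD/- → run B
t=20: L0/L1/L2 = -/D/- → run D
t=21: (idle)

completion order = F, A, B, D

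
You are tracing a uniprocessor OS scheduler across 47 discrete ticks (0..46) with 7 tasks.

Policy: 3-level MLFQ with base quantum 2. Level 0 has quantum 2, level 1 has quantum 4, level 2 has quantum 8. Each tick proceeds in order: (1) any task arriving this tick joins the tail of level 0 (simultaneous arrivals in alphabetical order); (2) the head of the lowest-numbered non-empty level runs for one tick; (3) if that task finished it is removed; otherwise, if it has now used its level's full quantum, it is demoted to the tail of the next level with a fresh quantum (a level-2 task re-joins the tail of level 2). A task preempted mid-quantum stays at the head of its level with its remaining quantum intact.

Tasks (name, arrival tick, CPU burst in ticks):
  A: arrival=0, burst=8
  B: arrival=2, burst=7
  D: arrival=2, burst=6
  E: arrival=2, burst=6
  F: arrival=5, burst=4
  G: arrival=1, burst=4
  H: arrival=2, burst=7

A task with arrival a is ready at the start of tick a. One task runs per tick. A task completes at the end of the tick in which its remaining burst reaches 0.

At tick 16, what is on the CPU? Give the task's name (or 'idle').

running at tick 16 = A

t=0: L0/L1/L2 = A/-/- → run A
t=1: L0/L1/L2 = AG/-/- → run A
t=2: L0/L1/L2 = GBDEH/A/- → run G
t=3: L0/L1/L2 = GBDEH/A/- → run G
t=4: L0/L1/L2 = BDEH/AG/- → run B
t=5: L0/L1/L2 = BDEHF/AG/- → run B
t=6: L0/L1/L2 = DEHF/AGB/- → run D
t=7: L0/L1/L2 = DEHF/AGB/- → run D
t=8: L0/L1/L2 = EHF/AGBD/- → run E
t=9: L0/L1/L2 = EHF/AGBD/- → run E
t=10: L0/L1/L2 = HF/AGBDE/- → run H
t=11: L0/L1/L2 = HF/AGBDE/- → run H
t=12: L0/L1/L2 = F/AGBDEH/- → run F
t=13: L0/L1/L2 = F/AGBDEH/- → run F
t=14: L0/L1/L2 = -/AGBDEHF/- → run A
t=15: L0/L1/L2 = -/AGBDEHF/- → run A
t=16: L0/L1/L2 = -/AGBDEHF/- → run A
t=17: L0/L1/L2 = -/AGBDEHF/- → run A
t=18: L0/L1/L2 = -/GBDEHF/A → run G
t=19: L0/L1/L2 = -/GBDEHF/A → run G
t=20: L0/L1/L2 = -/BDEHF/A → run B
t=21: L0/L1/L2 = -/BDEHF/A → run B
t=22: L0/L1/L2 = -/BDEHF/A → run B
t=23: L0/L1/L2 = -/BDEHF/A → run B
t=24: L0/L1/L2 = -/DEHF/AB → run D
t=25: L0/L1/L2 = -/DEHF/AB → run D
t=26: L0/L1/L2 = -/DEHF/AB → run D
t=27: L0/L1/L2 = -/DEHF/AB → run D
t=28: L0/L1/L2 = -/EHF/AB → run E
t=29: L0/L1/L2 = -/EHF/AB → run E
t=30: L0/L1/L2 = -/EHF/AB → run E
t=31: L0/L1/L2 = -/EHF/AB → run E
t=32: L0/L1/L2 = -/HF/AB → run H
t=33: L0/L1/L2 = -/HF/AB → run H
t=34: L0/L1/L2 = -/HF/AB → run H
t=35: L0/L1/L2 = -/HF/AB → run H
t=36: L0/L1/L2 = -/F/ABH → run F
t=37: L0/L1/L2 = -/F/ABH → run F
t=38: L0/L1/L2 = -/-/ABH → run A
t=39: L0/L1/L2 = -/-/ABH → run A
t=40: L0/L1/L2 = -/-/BH → run B
t=41: L0/L1/L2 = -/-/H → run H
t=42: (idle)
t=43: (idle)
t=44: (idle)
t=45: (idle)
t=46: (idle)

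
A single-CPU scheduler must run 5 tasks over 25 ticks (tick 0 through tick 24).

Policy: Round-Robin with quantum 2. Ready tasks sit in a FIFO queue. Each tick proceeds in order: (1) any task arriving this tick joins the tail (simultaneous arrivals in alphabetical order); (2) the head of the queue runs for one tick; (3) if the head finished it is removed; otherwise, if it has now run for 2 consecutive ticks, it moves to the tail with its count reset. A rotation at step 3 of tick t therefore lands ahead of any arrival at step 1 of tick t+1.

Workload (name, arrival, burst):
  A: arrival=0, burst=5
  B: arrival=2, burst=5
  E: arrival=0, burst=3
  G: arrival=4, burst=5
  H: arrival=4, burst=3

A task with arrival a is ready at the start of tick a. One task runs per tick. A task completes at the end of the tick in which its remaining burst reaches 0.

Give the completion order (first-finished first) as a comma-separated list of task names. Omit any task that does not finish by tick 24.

completion order = E, A, H, B, G

t=0: queue=[A,E] q_used=0 → run A
t=1: queue=[A,E] q_used=1 → run A
t=2: queue=[E,A,B] q_used=0 → run E
t=3: queue=[E,A,B] q_used=1 → run E
t=4: queue=[A,B,E,G,H] q_used=0 → run A
t=5: queue=[A,B,E,G,H] q_used=1 → run A
t=6: queue=[B,E,G,H,A] q_used=0 → run B
t=7: queue=[B,E,G,H,A] q_used=1 → run B
t=8: queue=[E,G,H,A,B] q_used=0 → run E
t=9: queue=[G,H,A,B] q_used=0 → run G
t=10: queue=[G,H,A,B] q_used=1 → run G
t=11: queue=[H,A,B,G] q_used=0 → run H
t=12: queue=[H,A,B,G] q_used=1 → run H
t=13: queue=[A,B,G,H] q_used=0 → run A
t=14: queue=[B,G,H] q_used=0 → run B
t=15: queue=[B,G,H] q_used=1 → run B
t=16: queue=[G,H,B] q_used=0 → run G
t=17: queue=[G,H,B] q_used=1 → run G
t=18: queue=[H,B,G] q_used=0 → run H
t=19: queue=[B,G] q_used=0 → run B
t=20: queue=[G] q_used=0 → run G
t=21: (idle)
t=22: (idle)
t=23: (idle)
t=24: (idle)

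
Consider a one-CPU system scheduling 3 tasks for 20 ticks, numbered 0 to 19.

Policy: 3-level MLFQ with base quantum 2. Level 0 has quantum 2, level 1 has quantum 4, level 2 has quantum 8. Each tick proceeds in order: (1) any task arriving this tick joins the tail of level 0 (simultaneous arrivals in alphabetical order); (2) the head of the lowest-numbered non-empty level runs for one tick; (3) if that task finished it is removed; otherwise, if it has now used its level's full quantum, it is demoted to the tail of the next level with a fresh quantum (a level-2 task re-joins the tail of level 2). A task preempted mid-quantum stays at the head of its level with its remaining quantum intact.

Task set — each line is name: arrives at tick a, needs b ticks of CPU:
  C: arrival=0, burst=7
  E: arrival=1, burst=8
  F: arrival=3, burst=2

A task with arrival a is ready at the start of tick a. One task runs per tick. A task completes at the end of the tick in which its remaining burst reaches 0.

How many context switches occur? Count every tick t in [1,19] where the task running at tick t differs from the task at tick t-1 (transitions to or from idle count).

context switches = 7

t=0: L0/L1/L2 = C/-/- → run C
t=1: L0/L1/L2 = CE/-/- → run C
t=2: L0/L1/L2 = E/C/- → run E
t=3: L0/L1/L2 = EF/C/- → run E
t=4: L0/L1/L2 = F/CE/- → run F
t=5: L0/L1/L2 = F/CE/- → run F
t=6: L0/L1/L2 = -/CE/- → run C
t=7: L0/L1/L2 = -/CE/- → run C
t=8: L0/L1/L2 = -/CE/- → run C
t=9: L0/L1/L2 = -/CE/- → run C
t=10: L0/L1/L2 = -/E/C → run E
t=11: L0/L1/L2 = -/E/C → run E
t=12: L0/L1/L2 = -/E/C → run E
t=13: L0/L1/L2 = -/E/C → run E
t=14: L0/L1/L2 = -/-/CE → run C
t=15: L0/L1/L2 = -/-/E → run E
t=16: L0/L1/L2 = -/-/E → run E
t=17: (idle)
t=18: (idle)
t=19: (idle)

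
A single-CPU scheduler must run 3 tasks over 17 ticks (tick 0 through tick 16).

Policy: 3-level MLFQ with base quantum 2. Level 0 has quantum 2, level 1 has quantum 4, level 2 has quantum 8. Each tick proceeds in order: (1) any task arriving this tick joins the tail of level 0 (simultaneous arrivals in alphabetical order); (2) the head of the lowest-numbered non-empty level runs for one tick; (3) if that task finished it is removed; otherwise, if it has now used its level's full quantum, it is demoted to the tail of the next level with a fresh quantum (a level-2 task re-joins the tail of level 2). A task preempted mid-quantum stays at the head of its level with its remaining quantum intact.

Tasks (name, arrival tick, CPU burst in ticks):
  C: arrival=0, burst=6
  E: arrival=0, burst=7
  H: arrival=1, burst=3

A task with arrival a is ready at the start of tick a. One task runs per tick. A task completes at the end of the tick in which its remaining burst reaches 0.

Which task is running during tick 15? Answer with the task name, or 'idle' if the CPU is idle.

t=0: L0/L1/L2 = CE/-/- → run C
t=1: L0/L1/L2 = CEH/-/- → run C
t=2: L0/L1/L2 = EH/C/- → run E
t=3: L0/L1/L2 = EH/C/- → run E
t=4: L0/L1/L2 = H/CE/- → run H
t=5: L0/L1/L2 = H/CE/- → run H
t=6: L0/L1/L2 = -/CEH/- → run C
t=7: L0/L1/L2 = -/CEH/- → run C
t=8: L0/L1/L2 = -/CEH/- → run C
t=9: L0/L1/L2 = -/CEH/- → run C
t=10: L0/L1/L2 = -/EH/- → run E
t=11: L0/L1/L2 = -/EH/- → run E
t=12: L0/L1/L2 = -/EH/- → run E
t=13: L0/L1/L2 = -/EH/- → run E
t=14: L0/L1/L2 = -/H/E → run H
t=15: L0/L1/L2 = -/-/E → run E
t=16: (idle)

running at tick 15 = E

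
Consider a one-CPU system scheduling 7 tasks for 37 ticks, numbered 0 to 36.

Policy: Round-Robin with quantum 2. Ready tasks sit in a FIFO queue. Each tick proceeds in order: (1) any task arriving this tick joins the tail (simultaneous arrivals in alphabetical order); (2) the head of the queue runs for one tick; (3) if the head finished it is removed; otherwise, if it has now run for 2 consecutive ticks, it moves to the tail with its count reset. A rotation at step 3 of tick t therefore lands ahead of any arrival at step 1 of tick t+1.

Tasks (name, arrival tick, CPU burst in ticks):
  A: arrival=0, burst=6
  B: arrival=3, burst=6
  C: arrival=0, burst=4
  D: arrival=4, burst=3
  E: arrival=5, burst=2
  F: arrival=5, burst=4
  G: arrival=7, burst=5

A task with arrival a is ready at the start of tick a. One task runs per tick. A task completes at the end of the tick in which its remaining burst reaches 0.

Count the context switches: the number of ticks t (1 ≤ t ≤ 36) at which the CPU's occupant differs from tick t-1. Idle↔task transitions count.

t=0: queue=[A,C] q_used=0 → run A
t=1: queue=[A,C] q_used=1 → run A
t=2: queue=[C,A] q_used=0 → run C
t=3: queue=[C,A,B] q_used=1 → run C
t=4: queue=[A,B,C,D] q_used=0 → run A
t=5: queue=[A,B,C,D,E,F] q_used=1 → run A
t=6: queue=[B,C,D,E,F,A] q_used=0 → run B
t=7: queue=[B,C,D,E,F,A,G] q_used=1 → run B
t=8: queue=[C,D,E,F,A,G,B] q_used=0 → run C
t=9: queue=[C,D,E,F,A,G,B] q_used=1 → run C
t=10: queue=[D,E,F,A,G,B] q_used=0 → run D
t=11: queue=[D,E,F,A,G,B] q_used=1 → run D
t=12: queue=[E,F,A,G,B,D] q_used=0 → run E
t=13: queue=[E,F,A,G,B,D] q_used=1 → run E
t=14: queue=[F,A,G,B,D] q_used=0 → run F
t=15: queue=[F,A,G,B,D] q_used=1 → run F
t=16: queue=[A,G,B,D,F] q_used=0 → run A
t=17: queue=[A,G,B,D,F] q_used=1 → run A
t=18: queue=[G,B,D,F] q_used=0 → run G
t=19: queue=[G,B,D,F] q_used=1 → run G
t=20: queue=[B,D,F,G] q_used=0 → run B
t=21: queue=[B,D,F,G] q_used=1 → run B
t=22: queue=[D,F,G,B] q_used=0 → run D
t=23: queue=[F,G,B] q_used=0 → run F
t=24: queue=[F,G,B] q_used=1 → run F
t=25: queue=[G,B] q_used=0 → run G
t=26: queue=[G,B] q_used=1 → run G
t=27: queue=[B,G] q_used=0 → run B
t=28: queue=[B,G] q_used=1 → run B
t=29: queue=[G] q_used=0 → run G
t=30: (idle)
t=31: (idle)
t=32: (idle)
t=33: (idle)
t=34: (idle)
t=35: (idle)
t=36: (idle)

context switches = 16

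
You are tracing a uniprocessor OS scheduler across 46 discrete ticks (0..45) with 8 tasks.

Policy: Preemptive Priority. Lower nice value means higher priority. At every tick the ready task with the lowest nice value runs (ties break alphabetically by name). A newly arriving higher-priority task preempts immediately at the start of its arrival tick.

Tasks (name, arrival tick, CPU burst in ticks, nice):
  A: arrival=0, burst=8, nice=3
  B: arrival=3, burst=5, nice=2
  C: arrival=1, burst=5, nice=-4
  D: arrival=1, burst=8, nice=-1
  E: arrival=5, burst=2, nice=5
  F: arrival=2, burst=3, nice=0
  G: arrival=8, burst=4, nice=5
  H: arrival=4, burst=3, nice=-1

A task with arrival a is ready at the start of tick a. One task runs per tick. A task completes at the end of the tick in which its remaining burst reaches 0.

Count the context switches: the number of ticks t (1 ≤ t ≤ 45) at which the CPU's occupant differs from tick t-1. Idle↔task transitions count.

context switches = 9

t=0: ready={A} → run A
t=1: ready={A,C,D} → run C
t=2: ready={A,C,D,F} → run C
t=3: ready={A,B,C,D,F} → run C
t=4: ready={A,B,C,D,F,H} → run C
t=5: ready={A,B,C,D,E,F,H} → run C
t=6: ready={A,B,D,E,F,H} → run D
t=7: ready={A,B,D,E,F,H} → run D
t=8: ready={A,B,D,E,F,G,H} → run D
t=9: ready={A,B,D,E,F,G,H} → run D
t=10: ready={A,B,D,E,F,G,H} → run D
t=11: ready={A,B,D,E,F,G,H} → run D
t=12: ready={A,B,D,E,F,G,H} → run D
t=13: ready={A,B,D,E,F,G,H} → run D
t=14: ready={A,B,E,F,G,H} → run H
t=15: ready={A,B,E,F,G,H} → run H
t=16: ready={A,B,E,F,G,H} → run H
t=17: ready={A,B,E,F,G} → run F
t=18: ready={A,B,E,F,G} → run F
t=19: ready={A,B,E,F,G} → run F
t=20: ready={A,B,E,G} → run B
t=21: ready={A,B,E,G} → run B
t=22: ready={A,B,E,G} → run B
t=23: ready={A,B,E,G} → run B
t=24: ready={A,B,E,G} → run B
t=25: ready={A,E,G} → run A
t=26: ready={A,E,G} → run A
t=27: ready={A,E,G} → run A
t=28: ready={A,E,G} → run A
t=29: ready={A,E,G} → run A
t=30: ready={A,E,G} → run A
t=31: ready={A,E,G} → run A
t=32: ready={E,G} → run E
t=33: ready={E,G} → run E
t=34: ready={G} → run G
t=35: ready={G} → run G
t=36: ready={G} → run G
t=37: ready={G} → run G
t=38: (idle)
t=39: (idle)
t=40: (idle)
t=41: (idle)
t=42: (idle)
t=43: (idle)
t=44: (idle)
t=45: (idle)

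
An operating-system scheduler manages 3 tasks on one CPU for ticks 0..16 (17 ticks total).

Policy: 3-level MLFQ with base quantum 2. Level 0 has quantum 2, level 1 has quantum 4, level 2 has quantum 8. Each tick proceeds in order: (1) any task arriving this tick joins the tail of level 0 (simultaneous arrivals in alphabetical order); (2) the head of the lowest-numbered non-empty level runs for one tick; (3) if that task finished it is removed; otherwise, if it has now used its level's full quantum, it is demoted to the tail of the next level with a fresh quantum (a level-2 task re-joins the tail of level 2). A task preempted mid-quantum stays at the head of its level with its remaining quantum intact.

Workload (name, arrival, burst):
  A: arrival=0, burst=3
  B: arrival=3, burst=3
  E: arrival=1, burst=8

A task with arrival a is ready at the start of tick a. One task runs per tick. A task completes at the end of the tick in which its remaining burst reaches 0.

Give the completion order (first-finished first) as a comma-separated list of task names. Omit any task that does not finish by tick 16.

t=0: L0/L1/L2 = A/-/- → run A
t=1: L0/L1/L2 = AE/-/- → run A
t=2: L0/L1/L2 = E/A/- → run E
t=3: L0/L1/L2 = EB/A/- → run E
t=4: L0/L1/L2 = B/AE/- → run B
t=5: L0/L1/L2 = B/AE/- → run B
t=6: L0/L1/L2 = -/AEB/- → run A
t=7: L0/L1/L2 = -/EB/- → run E
t=8: L0/L1/L2 = -/EB/- → run E
t=9: L0/L1/L2 = -/EB/- → run E
t=10: L0/L1/L2 = -/EB/- → run E
t=11: L0/L1/L2 = -/B/E → run B
t=12: L0/L1/L2 = -/-/E → run E
t=13: L0/L1/L2 = -/-/E → run E
t=14: (idle)
t=15: (idle)
t=16: (idle)

completion order = A, B, E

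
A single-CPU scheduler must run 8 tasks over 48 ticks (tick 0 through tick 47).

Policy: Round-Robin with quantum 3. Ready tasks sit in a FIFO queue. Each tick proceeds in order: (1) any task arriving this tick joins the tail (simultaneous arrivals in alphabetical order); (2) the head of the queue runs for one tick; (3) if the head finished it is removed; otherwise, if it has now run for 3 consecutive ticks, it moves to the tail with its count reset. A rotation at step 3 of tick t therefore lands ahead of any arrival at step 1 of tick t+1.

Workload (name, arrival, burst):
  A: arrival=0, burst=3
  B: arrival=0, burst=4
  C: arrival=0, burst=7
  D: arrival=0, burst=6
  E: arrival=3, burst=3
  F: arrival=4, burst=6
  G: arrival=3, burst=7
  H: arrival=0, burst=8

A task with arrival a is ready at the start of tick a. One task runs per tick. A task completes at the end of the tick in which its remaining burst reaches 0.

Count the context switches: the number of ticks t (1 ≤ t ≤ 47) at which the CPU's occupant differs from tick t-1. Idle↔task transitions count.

context switches = 17

t=0: queue=[A,B,C,D,H] q_used=0 → run A
t=1: queue=[A,B,C,D,H] q_used=1 → run A
t=2: queue=[A,B,C,D,H] q_used=2 → run A
t=3: queue=[B,C,D,H,E,G] q_used=0 → run B
t=4: queue=[B,C,D,H,E,G,F] q_used=1 → run B
t=5: queue=[B,C,D,H,E,G,F] q_used=2 → run B
t=6: queue=[C,D,H,E,G,F,B] q_used=0 → run C
t=7: queue=[C,D,H,E,G,F,B] q_used=1 → run C
t=8: queue=[C,D,H,E,G,F,B] q_used=2 → run C
t=9: queue=[D,H,E,G,F,B,C] q_used=0 → run D
t=10: queue=[D,H,E,G,F,B,C] q_used=1 → run D
t=11: queue=[D,H,E,G,F,B,C] q_used=2 → run D
t=12: queue=[H,E,G,F,B,C,D] q_used=0 → run H
t=13: queue=[H,E,G,F,B,C,D] q_used=1 → run H
t=14: queue=[H,E,G,F,B,C,D] q_used=2 → run H
t=15: queue=[E,G,F,B,C,D,H] q_used=0 → run E
t=16: queue=[E,G,F,B,C,D,H] q_used=1 → run E
t=17: queue=[E,G,F,B,C,D,H] q_used=2 → run E
t=18: queue=[G,F,B,C,D,H] q_used=0 → run G
t=19: queue=[G,F,B,C,D,H] q_used=1 → run G
t=20: queue=[G,F,B,C,D,H] q_used=2 → run G
t=21: queue=[F,B,C,D,H,G] q_used=0 → run F
t=22: queue=[F,B,C,D,H,G] q_used=1 → run F
t=23: queue=[F,B,C,D,H,G] q_used=2 → run F
t=24: queue=[B,C,D,H,G,F] q_used=0 → run B
t=25: queue=[C,D,H,G,F] q_used=0 → run C
t=26: queue=[C,D,H,G,F] q_used=1 → run C
t=27: queue=[C,D,H,G,F] q_used=2 → run C
t=28: queue=[D,H,G,F,C] q_used=0 → run D
t=29: queue=[D,H,G,F,C] q_used=1 → run D
t=30: queue=[D,H,G,F,C] q_used=2 → run D
t=31: queue=[H,G,F,C] q_used=0 → run H
t=32: queue=[H,G,F,C] q_used=1 → run H
t=33: queue=[H,G,F,C] q_used=2 → run H
t=34: queue=[G,F,C,H] q_used=0 → run G
t=35: queue=[G,F,C,H] q_used=1 → run G
t=36: queue=[G,F,C,H] q_used=2 → run G
t=37: queue=[F,C,H,G] q_used=0 → run F
t=38: queue=[F,C,H,G] q_used=1 → run F
t=39: queue=[F,C,H,G] q_used=2 → run F
t=40: queue=[C,H,G] q_used=0 → run C
t=41: queue=[H,G] q_used=0 → run H
t=42: queue=[H,G] q_used=1 → run H
t=43: queue=[G] q_used=0 → run G
t=44: (idle)
t=45: (idle)
t=46: (idle)
t=47: (idle)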